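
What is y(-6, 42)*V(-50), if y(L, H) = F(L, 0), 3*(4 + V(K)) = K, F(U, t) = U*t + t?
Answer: 0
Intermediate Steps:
F(U, t) = t + U*t
V(K) = -4 + K/3
y(L, H) = 0 (y(L, H) = 0*(1 + L) = 0)
y(-6, 42)*V(-50) = 0*(-4 + (1/3)*(-50)) = 0*(-4 - 50/3) = 0*(-62/3) = 0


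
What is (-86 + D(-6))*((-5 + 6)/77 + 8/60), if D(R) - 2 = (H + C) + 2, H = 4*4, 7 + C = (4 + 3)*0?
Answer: -12337/1155 ≈ -10.681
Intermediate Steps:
C = -7 (C = -7 + (4 + 3)*0 = -7 + 7*0 = -7 + 0 = -7)
H = 16
D(R) = 13 (D(R) = 2 + ((16 - 7) + 2) = 2 + (9 + 2) = 2 + 11 = 13)
(-86 + D(-6))*((-5 + 6)/77 + 8/60) = (-86 + 13)*((-5 + 6)/77 + 8/60) = -73*(1*(1/77) + 8*(1/60)) = -73*(1/77 + 2/15) = -73*169/1155 = -12337/1155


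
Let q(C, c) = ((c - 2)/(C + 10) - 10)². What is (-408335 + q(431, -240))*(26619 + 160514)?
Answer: -14856817855615123/194481 ≈ -7.6392e+10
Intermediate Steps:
q(C, c) = (-10 + (-2 + c)/(10 + C))² (q(C, c) = ((-2 + c)/(10 + C) - 10)² = (-10 + (-2 + c)/(10 + C))²)
(-408335 + q(431, -240))*(26619 + 160514) = (-408335 + (102 - 1*(-240) + 10*431)²/(10 + 431)²)*(26619 + 160514) = (-408335 + (102 + 240 + 4310)²/441²)*187133 = (-408335 + (1/194481)*4652²)*187133 = (-408335 + (1/194481)*21641104)*187133 = (-408335 + 21641104/194481)*187133 = -79391758031/194481*187133 = -14856817855615123/194481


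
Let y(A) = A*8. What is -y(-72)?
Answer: 576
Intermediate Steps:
y(A) = 8*A
-y(-72) = -8*(-72) = -1*(-576) = 576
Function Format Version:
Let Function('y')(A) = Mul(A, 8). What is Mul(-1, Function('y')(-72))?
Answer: 576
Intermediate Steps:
Function('y')(A) = Mul(8, A)
Mul(-1, Function('y')(-72)) = Mul(-1, Mul(8, -72)) = Mul(-1, -576) = 576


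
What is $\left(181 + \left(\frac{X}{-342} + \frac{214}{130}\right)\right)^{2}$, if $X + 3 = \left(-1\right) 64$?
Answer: $\frac{16520802447241}{494172900} \approx 33431.0$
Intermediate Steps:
$X = -67$ ($X = -3 - 64 = -67$)
$\left(181 + \left(\frac{X}{-342} + \frac{214}{130}\right)\right)^{2} = \left(181 + \left(- \frac{67}{-342} + \frac{214}{130}\right)\right)^{2} = \left(181 + \left(\left(-67\right) \left(- \frac{1}{342}\right) + 214 \cdot \frac{1}{130}\right)\right)^{2} = \left(181 + \left(\frac{67}{342} + \frac{107}{65}\right)\right)^{2} = \left(181 + \frac{40949}{22230}\right)^{2} = \left(\frac{4064579}{22230}\right)^{2} = \frac{16520802447241}{494172900}$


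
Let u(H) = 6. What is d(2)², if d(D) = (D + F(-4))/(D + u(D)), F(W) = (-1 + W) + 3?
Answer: 0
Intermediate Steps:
F(W) = 2 + W
d(D) = (-2 + D)/(6 + D) (d(D) = (D + (2 - 4))/(D + 6) = (D - 2)/(6 + D) = (-2 + D)/(6 + D))
d(2)² = ((-2 + 2)/(6 + 2))² = (0/8)² = ((⅛)*0)² = 0² = 0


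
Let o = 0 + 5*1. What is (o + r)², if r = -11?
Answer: 36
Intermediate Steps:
o = 5 (o = 0 + 5 = 5)
(o + r)² = (5 - 11)² = (-6)² = 36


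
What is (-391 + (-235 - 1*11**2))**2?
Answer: 558009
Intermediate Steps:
(-391 + (-235 - 1*11**2))**2 = (-391 + (-235 - 1*121))**2 = (-391 + (-235 - 121))**2 = (-391 - 356)**2 = (-747)**2 = 558009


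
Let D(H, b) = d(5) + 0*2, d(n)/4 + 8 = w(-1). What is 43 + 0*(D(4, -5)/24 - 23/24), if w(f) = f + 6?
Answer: 43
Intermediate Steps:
w(f) = 6 + f
d(n) = -12 (d(n) = -32 + 4*(6 - 1) = -32 + 4*5 = -32 + 20 = -12)
D(H, b) = -12 (D(H, b) = -12 + 0*2 = -12 + 0 = -12)
43 + 0*(D(4, -5)/24 - 23/24) = 43 + 0*(-12/24 - 23/24) = 43 + 0*(-12*1/24 - 23*1/24) = 43 + 0*(-1/2 - 23/24) = 43 + 0*(-35/24) = 43 + 0 = 43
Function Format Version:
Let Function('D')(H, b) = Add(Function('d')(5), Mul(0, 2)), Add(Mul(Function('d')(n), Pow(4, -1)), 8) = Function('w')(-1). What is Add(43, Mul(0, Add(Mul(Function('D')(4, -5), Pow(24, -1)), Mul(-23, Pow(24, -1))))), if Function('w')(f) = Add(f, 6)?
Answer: 43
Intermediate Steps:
Function('w')(f) = Add(6, f)
Function('d')(n) = -12 (Function('d')(n) = Add(-32, Mul(4, Add(6, -1))) = Add(-32, Mul(4, 5)) = Add(-32, 20) = -12)
Function('D')(H, b) = -12 (Function('D')(H, b) = Add(-12, Mul(0, 2)) = Add(-12, 0) = -12)
Add(43, Mul(0, Add(Mul(Function('D')(4, -5), Pow(24, -1)), Mul(-23, Pow(24, -1))))) = Add(43, Mul(0, Add(Mul(-12, Pow(24, -1)), Mul(-23, Pow(24, -1))))) = Add(43, Mul(0, Add(Mul(-12, Rational(1, 24)), Mul(-23, Rational(1, 24))))) = Add(43, Mul(0, Add(Rational(-1, 2), Rational(-23, 24)))) = Add(43, Mul(0, Rational(-35, 24))) = Add(43, 0) = 43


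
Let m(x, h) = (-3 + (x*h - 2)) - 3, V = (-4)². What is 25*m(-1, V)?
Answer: -600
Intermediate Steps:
V = 16
m(x, h) = -8 + h*x (m(x, h) = (-3 + (h*x - 2)) - 3 = (-3 + (-2 + h*x)) - 3 = (-5 + h*x) - 3 = -8 + h*x)
25*m(-1, V) = 25*(-8 + 16*(-1)) = 25*(-8 - 16) = 25*(-24) = -600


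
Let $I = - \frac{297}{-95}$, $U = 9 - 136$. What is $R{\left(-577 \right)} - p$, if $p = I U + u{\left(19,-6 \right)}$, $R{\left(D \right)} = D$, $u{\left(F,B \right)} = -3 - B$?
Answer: $- \frac{17381}{95} \approx -182.96$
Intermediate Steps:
$U = -127$ ($U = 9 - 136 = -127$)
$I = \frac{297}{95}$ ($I = \left(-297\right) \left(- \frac{1}{95}\right) = \frac{297}{95} \approx 3.1263$)
$p = - \frac{37434}{95}$ ($p = \frac{297}{95} \left(-127\right) - -3 = - \frac{37719}{95} + \left(-3 + 6\right) = - \frac{37719}{95} + 3 = - \frac{37434}{95} \approx -394.04$)
$R{\left(-577 \right)} - p = -577 - - \frac{37434}{95} = -577 + \frac{37434}{95} = - \frac{17381}{95}$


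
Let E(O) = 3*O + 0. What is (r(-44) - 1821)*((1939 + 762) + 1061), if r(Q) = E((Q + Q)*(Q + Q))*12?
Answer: 1041934806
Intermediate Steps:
E(O) = 3*O
r(Q) = 144*Q² (r(Q) = (3*((Q + Q)*(Q + Q)))*12 = (3*((2*Q)*(2*Q)))*12 = (3*(4*Q²))*12 = (12*Q²)*12 = 144*Q²)
(r(-44) - 1821)*((1939 + 762) + 1061) = (144*(-44)² - 1821)*((1939 + 762) + 1061) = (144*1936 - 1821)*(2701 + 1061) = (278784 - 1821)*3762 = 276963*3762 = 1041934806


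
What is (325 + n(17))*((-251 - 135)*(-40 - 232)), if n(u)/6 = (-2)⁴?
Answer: 44201632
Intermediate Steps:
n(u) = 96 (n(u) = 6*(-2)⁴ = 6*16 = 96)
(325 + n(17))*((-251 - 135)*(-40 - 232)) = (325 + 96)*((-251 - 135)*(-40 - 232)) = 421*(-386*(-272)) = 421*104992 = 44201632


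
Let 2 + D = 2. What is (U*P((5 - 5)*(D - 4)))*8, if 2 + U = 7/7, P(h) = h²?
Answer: 0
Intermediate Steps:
D = 0 (D = -2 + 2 = 0)
U = -1 (U = -2 + 7/7 = -2 + 7*(⅐) = -2 + 1 = -1)
(U*P((5 - 5)*(D - 4)))*8 = -((5 - 5)*(0 - 4))²*8 = -(0*(-4))²*8 = -1*0²*8 = -1*0*8 = 0*8 = 0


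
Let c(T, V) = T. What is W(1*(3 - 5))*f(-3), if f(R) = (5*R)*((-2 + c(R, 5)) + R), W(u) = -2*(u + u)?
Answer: 960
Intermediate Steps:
W(u) = -4*u
f(R) = 5*R*(-2 + 2*R) (f(R) = (5*R)*((-2 + R) + R) = (5*R)*(-2 + 2*R) = 5*R*(-2 + 2*R))
W(1*(3 - 5))*f(-3) = (-4*(3 - 5))*(10*(-3)*(-1 - 3)) = (-4*(-2))*(10*(-3)*(-4)) = -4*(-2)*120 = 8*120 = 960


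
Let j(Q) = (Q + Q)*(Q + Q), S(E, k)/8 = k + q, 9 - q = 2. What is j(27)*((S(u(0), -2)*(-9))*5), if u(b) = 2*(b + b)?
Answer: -5248800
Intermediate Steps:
q = 7 (q = 9 - 1*2 = 9 - 2 = 7)
u(b) = 4*b (u(b) = 2*(2*b) = 4*b)
S(E, k) = 56 + 8*k (S(E, k) = 8*(k + 7) = 8*(7 + k) = 56 + 8*k)
j(Q) = 4*Q² (j(Q) = (2*Q)*(2*Q) = 4*Q²)
j(27)*((S(u(0), -2)*(-9))*5) = (4*27²)*(((56 + 8*(-2))*(-9))*5) = (4*729)*(((56 - 16)*(-9))*5) = 2916*((40*(-9))*5) = 2916*(-360*5) = 2916*(-1800) = -5248800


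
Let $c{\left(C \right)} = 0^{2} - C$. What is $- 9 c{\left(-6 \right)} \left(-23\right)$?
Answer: $1242$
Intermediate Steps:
$c{\left(C \right)} = - C$ ($c{\left(C \right)} = 0 - C = - C$)
$- 9 c{\left(-6 \right)} \left(-23\right) = - 9 \left(\left(-1\right) \left(-6\right)\right) \left(-23\right) = \left(-9\right) 6 \left(-23\right) = \left(-54\right) \left(-23\right) = 1242$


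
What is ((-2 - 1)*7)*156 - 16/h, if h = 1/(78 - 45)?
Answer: -3804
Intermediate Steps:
h = 1/33 ≈ 0.030303
((-2 - 1)*7)*156 - 16/h = ((-2 - 1)*7)*156 - 16/1/33 = -3*7*156 - 16*33 = -21*156 - 528 = -3276 - 528 = -3804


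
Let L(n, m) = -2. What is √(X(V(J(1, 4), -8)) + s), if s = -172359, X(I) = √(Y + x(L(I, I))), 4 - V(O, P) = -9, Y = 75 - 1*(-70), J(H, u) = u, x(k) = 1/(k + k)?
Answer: √(-689436 + 2*√579)/2 ≈ 415.15*I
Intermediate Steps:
x(k) = 1/(2*k)
Y = 145 (Y = 75 + 70 = 145)
V(O, P) = 13 (V(O, P) = 4 - 1*(-9) = 4 + 9 = 13)
X(I) = √579/2 (X(I) = √(145 + (½)/(-2)) = √(145 + (½)*(-½)) = √(145 - ¼) = √(579/4) = √579/2)
√(X(V(J(1, 4), -8)) + s) = √(√579/2 - 172359) = √(-172359 + √579/2)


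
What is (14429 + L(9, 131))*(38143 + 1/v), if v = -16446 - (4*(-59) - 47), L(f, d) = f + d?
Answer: 8981865832252/16163 ≈ 5.5571e+8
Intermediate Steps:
L(f, d) = d + f
v = -16163 (v = -16446 - (-236 - 47) = -16446 - 1*(-283) = -16446 + 283 = -16163)
(14429 + L(9, 131))*(38143 + 1/v) = (14429 + (131 + 9))*(38143 + 1/(-16163)) = (14429 + 140)*(38143 - 1/16163) = 14569*(616505308/16163) = 8981865832252/16163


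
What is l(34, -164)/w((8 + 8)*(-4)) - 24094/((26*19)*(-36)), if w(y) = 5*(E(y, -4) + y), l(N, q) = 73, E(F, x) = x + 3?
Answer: 251243/222300 ≈ 1.1302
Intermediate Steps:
E(F, x) = 3 + x
w(y) = -5 + 5*y (w(y) = 5*((3 - 4) + y) = 5*(-1 + y) = -5 + 5*y)
l(34, -164)/w((8 + 8)*(-4)) - 24094/((26*19)*(-36)) = 73/(-5 + 5*((8 + 8)*(-4))) - 24094/((26*19)*(-36)) = 73/(-5 + 5*(16*(-4))) - 24094/(494*(-36)) = 73/(-5 + 5*(-64)) - 24094/(-17784) = 73/(-5 - 320) - 24094*(-1/17784) = 73/(-325) + 12047/8892 = 73*(-1/325) + 12047/8892 = -73/325 + 12047/8892 = 251243/222300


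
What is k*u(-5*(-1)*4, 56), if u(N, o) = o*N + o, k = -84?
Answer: -98784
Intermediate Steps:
u(N, o) = o + N*o (u(N, o) = N*o + o = o + N*o)
k*u(-5*(-1)*4, 56) = -4704*(1 - 5*(-1)*4) = -4704*(1 + 5*4) = -4704*(1 + 20) = -4704*21 = -84*1176 = -98784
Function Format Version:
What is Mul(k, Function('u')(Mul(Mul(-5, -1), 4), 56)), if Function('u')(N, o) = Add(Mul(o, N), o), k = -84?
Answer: -98784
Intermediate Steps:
Function('u')(N, o) = Add(o, Mul(N, o)) (Function('u')(N, o) = Add(Mul(N, o), o) = Add(o, Mul(N, o)))
Mul(k, Function('u')(Mul(Mul(-5, -1), 4), 56)) = Mul(-84, Mul(56, Add(1, Mul(Mul(-5, -1), 4)))) = Mul(-84, Mul(56, Add(1, Mul(5, 4)))) = Mul(-84, Mul(56, Add(1, 20))) = Mul(-84, Mul(56, 21)) = Mul(-84, 1176) = -98784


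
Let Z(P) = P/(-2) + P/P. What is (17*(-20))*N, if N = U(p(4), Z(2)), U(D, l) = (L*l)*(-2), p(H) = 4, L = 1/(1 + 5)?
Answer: 0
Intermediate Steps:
L = 1/6 ≈ 0.16667
Z(P) = 1 - P/2 (Z(P) = P*(-1/2) + 1 = -P/2 + 1 = 1 - P/2)
U(D, l) = -l/3 (U(D, l) = (l/6)*(-2) = -l/3)
N = 0 (N = -(1 - 1/2*2)/3 = -(1 - 1)/3 = -1/3*0 = 0)
(17*(-20))*N = (17*(-20))*0 = -340*0 = 0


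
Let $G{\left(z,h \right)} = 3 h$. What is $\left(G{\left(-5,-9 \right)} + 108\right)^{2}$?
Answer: $6561$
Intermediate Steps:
$\left(G{\left(-5,-9 \right)} + 108\right)^{2} = \left(3 \left(-9\right) + 108\right)^{2} = \left(-27 + 108\right)^{2} = 81^{2} = 6561$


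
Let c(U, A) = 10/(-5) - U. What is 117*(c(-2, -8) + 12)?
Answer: 1404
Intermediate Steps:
c(U, A) = -2 - U (c(U, A) = 10*(-⅕) - U = -2 - U)
117*(c(-2, -8) + 12) = 117*((-2 - 1*(-2)) + 12) = 117*((-2 + 2) + 12) = 117*(0 + 12) = 117*12 = 1404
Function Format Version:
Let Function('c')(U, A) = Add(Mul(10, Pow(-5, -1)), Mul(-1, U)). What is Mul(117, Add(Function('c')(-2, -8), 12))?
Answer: 1404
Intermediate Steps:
Function('c')(U, A) = Add(-2, Mul(-1, U)) (Function('c')(U, A) = Add(Mul(10, Rational(-1, 5)), Mul(-1, U)) = Add(-2, Mul(-1, U)))
Mul(117, Add(Function('c')(-2, -8), 12)) = Mul(117, Add(Add(-2, Mul(-1, -2)), 12)) = Mul(117, Add(Add(-2, 2), 12)) = Mul(117, Add(0, 12)) = Mul(117, 12) = 1404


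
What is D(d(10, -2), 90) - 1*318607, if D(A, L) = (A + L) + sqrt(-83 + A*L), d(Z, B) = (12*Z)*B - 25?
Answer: -318782 + I*sqrt(23933) ≈ -3.1878e+5 + 154.7*I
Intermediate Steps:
d(Z, B) = -25 + 12*B*Z (d(Z, B) = 12*B*Z - 25 = -25 + 12*B*Z)
D(A, L) = A + L + sqrt(-83 + A*L)
D(d(10, -2), 90) - 1*318607 = ((-25 + 12*(-2)*10) + 90 + sqrt(-83 + (-25 + 12*(-2)*10)*90)) - 1*318607 = ((-25 - 240) + 90 + sqrt(-83 + (-25 - 240)*90)) - 318607 = (-265 + 90 + sqrt(-83 - 265*90)) - 318607 = (-265 + 90 + sqrt(-83 - 23850)) - 318607 = (-265 + 90 + sqrt(-23933)) - 318607 = (-265 + 90 + I*sqrt(23933)) - 318607 = (-175 + I*sqrt(23933)) - 318607 = -318782 + I*sqrt(23933)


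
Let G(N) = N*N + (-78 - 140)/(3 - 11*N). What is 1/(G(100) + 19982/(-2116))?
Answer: 1160626/11595530517 ≈ 0.00010009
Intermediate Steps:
G(N) = N² - 218/(3 - 11*N)
1/(G(100) + 19982/(-2116)) = 1/((218 - 3*100² + 11*100³)/(-3 + 11*100) + 19982/(-2116)) = 1/((218 - 3*10000 + 11*1000000)/(-3 + 1100) + 19982*(-1/2116)) = 1/((218 - 30000 + 11000000)/1097 - 9991/1058) = 1/((1/1097)*10970218 - 9991/1058) = 1/(10970218/1097 - 9991/1058) = 1/(11595530517/1160626) = 1160626/11595530517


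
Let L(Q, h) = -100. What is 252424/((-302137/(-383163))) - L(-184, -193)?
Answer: 38746396/121 ≈ 3.2022e+5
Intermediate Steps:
252424/((-302137/(-383163))) - L(-184, -193) = 252424/((-302137/(-383163))) - 1*(-100) = 252424/((-302137*(-1/383163))) + 100 = 252424/(27467/34833) + 100 = 252424*(34833/27467) + 100 = 38734296/121 + 100 = 38746396/121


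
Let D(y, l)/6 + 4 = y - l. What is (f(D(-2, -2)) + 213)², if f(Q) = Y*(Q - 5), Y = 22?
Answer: 180625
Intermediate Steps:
D(y, l) = -24 - 6*l + 6*y (D(y, l) = -24 + 6*(y - l) = -24 + (-6*l + 6*y) = -24 - 6*l + 6*y)
f(Q) = -110 + 22*Q (f(Q) = 22*(Q - 5) = 22*(-5 + Q) = -110 + 22*Q)
(f(D(-2, -2)) + 213)² = ((-110 + 22*(-24 - 6*(-2) + 6*(-2))) + 213)² = ((-110 + 22*(-24 + 12 - 12)) + 213)² = ((-110 + 22*(-24)) + 213)² = ((-110 - 528) + 213)² = (-638 + 213)² = (-425)² = 180625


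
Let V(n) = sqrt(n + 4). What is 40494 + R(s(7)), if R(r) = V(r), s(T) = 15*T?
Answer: 40494 + sqrt(109) ≈ 40504.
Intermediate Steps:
V(n) = sqrt(4 + n)
R(r) = sqrt(4 + r)
40494 + R(s(7)) = 40494 + sqrt(4 + 15*7) = 40494 + sqrt(4 + 105) = 40494 + sqrt(109)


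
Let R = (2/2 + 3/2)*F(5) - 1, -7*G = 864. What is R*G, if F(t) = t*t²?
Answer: -38448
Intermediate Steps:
G = -864/7 (G = -⅐*864 = -864/7 ≈ -123.43)
F(t) = t³
R = 623/2 (R = (2/2 + 3/2)*5³ - 1 = (2*(½) + 3*(½))*125 - 1 = (1 + 3/2)*125 - 1 = (5/2)*125 - 1 = 625/2 - 1 = 623/2 ≈ 311.50)
R*G = (623/2)*(-864/7) = -38448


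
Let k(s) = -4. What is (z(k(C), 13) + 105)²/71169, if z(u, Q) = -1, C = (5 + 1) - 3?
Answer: 10816/71169 ≈ 0.15198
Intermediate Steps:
C = 3 (C = 6 - 3 = 3)
(z(k(C), 13) + 105)²/71169 = (-1 + 105)²/71169 = 104²*(1/71169) = 10816*(1/71169) = 10816/71169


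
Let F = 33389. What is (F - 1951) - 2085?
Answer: 29353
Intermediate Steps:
(F - 1951) - 2085 = (33389 - 1951) - 2085 = 31438 - 2085 = 29353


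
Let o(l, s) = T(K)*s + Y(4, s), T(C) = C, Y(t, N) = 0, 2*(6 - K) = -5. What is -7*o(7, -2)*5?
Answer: 595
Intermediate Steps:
K = 17/2 (K = 6 - ½*(-5) = 6 + 5/2 = 17/2 ≈ 8.5000)
o(l, s) = 17*s/2 (o(l, s) = 17*s/2 + 0 = 17*s/2)
-7*o(7, -2)*5 = -119*(-2)/2*5 = -7*(-17)*5 = 119*5 = 595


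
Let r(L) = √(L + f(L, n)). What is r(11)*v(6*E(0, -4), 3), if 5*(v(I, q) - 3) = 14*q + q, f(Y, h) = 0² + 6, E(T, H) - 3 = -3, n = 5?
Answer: 12*√17 ≈ 49.477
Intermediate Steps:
E(T, H) = 0 (E(T, H) = 3 - 3 = 0)
f(Y, h) = 6 (f(Y, h) = 0 + 6 = 6)
v(I, q) = 3 + 3*q (v(I, q) = 3 + (14*q + q)/5 = 3 + (15*q)/5 = 3 + 3*q)
r(L) = √(6 + L) (r(L) = √(L + 6) = √(6 + L))
r(11)*v(6*E(0, -4), 3) = √(6 + 11)*(3 + 3*3) = √17*(3 + 9) = √17*12 = 12*√17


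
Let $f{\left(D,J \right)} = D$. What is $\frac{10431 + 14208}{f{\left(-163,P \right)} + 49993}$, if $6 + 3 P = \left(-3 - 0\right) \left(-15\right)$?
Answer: $\frac{8213}{16610} \approx 0.49446$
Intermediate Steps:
$P = 13$ ($P = -2 + \frac{\left(-3 - 0\right) \left(-15\right)}{3} = -2 + \frac{\left(-3 + 0\right) \left(-15\right)}{3} = -2 + \frac{\left(-3\right) \left(-15\right)}{3} = -2 + \frac{1}{3} \cdot 45 = -2 + 15 = 13$)
$\frac{10431 + 14208}{f{\left(-163,P \right)} + 49993} = \frac{10431 + 14208}{-163 + 49993} = \frac{24639}{49830} = 24639 \cdot \frac{1}{49830} = \frac{8213}{16610}$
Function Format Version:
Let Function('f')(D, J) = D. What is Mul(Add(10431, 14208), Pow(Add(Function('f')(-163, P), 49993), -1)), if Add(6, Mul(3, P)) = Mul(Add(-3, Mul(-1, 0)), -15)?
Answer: Rational(8213, 16610) ≈ 0.49446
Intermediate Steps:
P = 13 (P = Add(-2, Mul(Rational(1, 3), Mul(Add(-3, Mul(-1, 0)), -15))) = Add(-2, Mul(Rational(1, 3), Mul(Add(-3, 0), -15))) = Add(-2, Mul(Rational(1, 3), Mul(-3, -15))) = Add(-2, Mul(Rational(1, 3), 45)) = Add(-2, 15) = 13)
Mul(Add(10431, 14208), Pow(Add(Function('f')(-163, P), 49993), -1)) = Mul(Add(10431, 14208), Pow(Add(-163, 49993), -1)) = Mul(24639, Pow(49830, -1)) = Mul(24639, Rational(1, 49830)) = Rational(8213, 16610)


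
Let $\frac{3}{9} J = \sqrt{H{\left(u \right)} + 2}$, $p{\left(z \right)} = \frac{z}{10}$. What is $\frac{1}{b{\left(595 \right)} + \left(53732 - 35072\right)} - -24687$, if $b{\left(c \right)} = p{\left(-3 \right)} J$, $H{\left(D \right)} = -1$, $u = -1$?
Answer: $\frac{4606372027}{186591} \approx 24687.0$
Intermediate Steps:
$p{\left(z \right)} = \frac{z}{10}$ ($p{\left(z \right)} = z \frac{1}{10} = \frac{z}{10}$)
$J = 3$ ($J = 3 \sqrt{-1 + 2} = 3 \sqrt{1} = 3 \cdot 1 = 3$)
$b{\left(c \right)} = - \frac{9}{10}$ ($b{\left(c \right)} = \frac{1}{10} \left(-3\right) 3 = \left(- \frac{3}{10}\right) 3 = - \frac{9}{10}$)
$\frac{1}{b{\left(595 \right)} + \left(53732 - 35072\right)} - -24687 = \frac{1}{- \frac{9}{10} + \left(53732 - 35072\right)} - -24687 = \frac{1}{- \frac{9}{10} + 18660} + 24687 = \frac{1}{\frac{186591}{10}} + 24687 = \frac{10}{186591} + 24687 = \frac{4606372027}{186591}$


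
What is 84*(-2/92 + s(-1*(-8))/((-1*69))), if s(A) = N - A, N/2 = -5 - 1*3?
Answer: 630/23 ≈ 27.391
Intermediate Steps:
N = -16 (N = 2*(-5 - 1*3) = 2*(-5 - 3) = 2*(-8) = -16)
s(A) = -16 - A
84*(-2/92 + s(-1*(-8))/((-1*69))) = 84*(-2/92 + (-16 - (-1)*(-8))/((-1*69))) = 84*(-2*1/92 + (-16 - 1*8)/(-69)) = 84*(-1/46 + (-16 - 8)*(-1/69)) = 84*(-1/46 - 24*(-1/69)) = 84*(-1/46 + 8/23) = 84*(15/46) = 630/23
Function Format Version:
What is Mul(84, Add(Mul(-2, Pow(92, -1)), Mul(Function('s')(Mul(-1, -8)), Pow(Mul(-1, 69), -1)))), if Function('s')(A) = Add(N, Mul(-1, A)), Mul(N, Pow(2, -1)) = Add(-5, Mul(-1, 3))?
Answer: Rational(630, 23) ≈ 27.391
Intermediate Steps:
N = -16 (N = Mul(2, Add(-5, Mul(-1, 3))) = Mul(2, Add(-5, -3)) = Mul(2, -8) = -16)
Function('s')(A) = Add(-16, Mul(-1, A))
Mul(84, Add(Mul(-2, Pow(92, -1)), Mul(Function('s')(Mul(-1, -8)), Pow(Mul(-1, 69), -1)))) = Mul(84, Add(Mul(-2, Pow(92, -1)), Mul(Add(-16, Mul(-1, Mul(-1, -8))), Pow(Mul(-1, 69), -1)))) = Mul(84, Add(Mul(-2, Rational(1, 92)), Mul(Add(-16, Mul(-1, 8)), Pow(-69, -1)))) = Mul(84, Add(Rational(-1, 46), Mul(Add(-16, -8), Rational(-1, 69)))) = Mul(84, Add(Rational(-1, 46), Mul(-24, Rational(-1, 69)))) = Mul(84, Add(Rational(-1, 46), Rational(8, 23))) = Mul(84, Rational(15, 46)) = Rational(630, 23)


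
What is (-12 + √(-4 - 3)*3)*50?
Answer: -600 + 150*I*√7 ≈ -600.0 + 396.86*I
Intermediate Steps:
(-12 + √(-4 - 3)*3)*50 = (-12 + √(-7)*3)*50 = (-12 + (I*√7)*3)*50 = (-12 + 3*I*√7)*50 = -600 + 150*I*√7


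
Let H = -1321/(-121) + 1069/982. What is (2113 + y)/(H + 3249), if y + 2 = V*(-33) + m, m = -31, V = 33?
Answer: 117752602/387479249 ≈ 0.30389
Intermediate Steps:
y = -1122 (y = -2 + (33*(-33) - 31) = -2 + (-1089 - 31) = -2 - 1120 = -1122)
H = 1426571/118822 (H = -1321*(-1/121) + 1069*(1/982) = 1321/121 + 1069/982 = 1426571/118822 ≈ 12.006)
(2113 + y)/(H + 3249) = (2113 - 1122)/(1426571/118822 + 3249) = 991/(387479249/118822) = 991*(118822/387479249) = 117752602/387479249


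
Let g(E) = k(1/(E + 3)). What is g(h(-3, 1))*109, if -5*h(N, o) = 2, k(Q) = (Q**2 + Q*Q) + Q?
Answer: 12535/169 ≈ 74.172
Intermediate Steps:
k(Q) = Q + 2*Q**2 (k(Q) = (Q**2 + Q**2) + Q = 2*Q**2 + Q = Q + 2*Q**2)
h(N, o) = -2/5 (h(N, o) = -1/5*2 = -2/5)
g(E) = (1 + 2/(3 + E))/(3 + E) (g(E) = (1 + 2/(E + 3))/(E + 3) = (1 + 2/(3 + E))/(3 + E))
g(h(-3, 1))*109 = ((5 - 2/5)/(3 - 2/5)**2)*109 = ((23/5)/(13/5)**2)*109 = ((25/169)*(23/5))*109 = (115/169)*109 = 12535/169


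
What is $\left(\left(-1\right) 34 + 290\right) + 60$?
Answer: $316$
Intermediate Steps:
$\left(\left(-1\right) 34 + 290\right) + 60 = \left(-34 + 290\right) + 60 = 256 + 60 = 316$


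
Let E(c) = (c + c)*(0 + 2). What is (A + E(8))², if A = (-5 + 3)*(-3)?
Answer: 1444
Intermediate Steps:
E(c) = 4*c (E(c) = (2*c)*2 = 4*c)
A = 6 (A = -2*(-3) = 6)
(A + E(8))² = (6 + 4*8)² = (6 + 32)² = 38² = 1444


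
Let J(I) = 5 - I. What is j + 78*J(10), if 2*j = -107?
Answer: -887/2 ≈ -443.50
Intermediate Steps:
j = -107/2 (j = (½)*(-107) = -107/2 ≈ -53.500)
j + 78*J(10) = -107/2 + 78*(5 - 1*10) = -107/2 + 78*(5 - 10) = -107/2 + 78*(-5) = -107/2 - 390 = -887/2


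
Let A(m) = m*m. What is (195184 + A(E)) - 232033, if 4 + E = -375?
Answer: 106792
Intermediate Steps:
E = -379 (E = -4 - 375 = -379)
A(m) = m²
(195184 + A(E)) - 232033 = (195184 + (-379)²) - 232033 = (195184 + 143641) - 232033 = 338825 - 232033 = 106792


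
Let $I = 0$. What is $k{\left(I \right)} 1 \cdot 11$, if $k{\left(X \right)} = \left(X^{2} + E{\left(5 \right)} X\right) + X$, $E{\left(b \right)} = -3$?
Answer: $0$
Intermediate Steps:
$k{\left(X \right)} = X^{2} - 2 X$ ($k{\left(X \right)} = \left(X^{2} - 3 X\right) + X = X^{2} - 2 X$)
$k{\left(I \right)} 1 \cdot 11 = 0 \left(-2 + 0\right) 1 \cdot 11 = 0 \left(-2\right) 1 \cdot 11 = 0 \cdot 1 \cdot 11 = 0 \cdot 11 = 0$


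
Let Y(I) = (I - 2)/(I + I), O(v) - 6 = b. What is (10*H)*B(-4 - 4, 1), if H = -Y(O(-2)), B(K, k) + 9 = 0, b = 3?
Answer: 35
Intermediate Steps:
O(v) = 9 (O(v) = 6 + 3 = 9)
B(K, k) = -9 (B(K, k) = -9 + 0 = -9)
Y(I) = (-2 + I)/(2*I) (Y(I) = (-2 + I)/((2*I)) = (-2 + I)*(1/(2*I)) = (-2 + I)/(2*I))
H = -7/18 (H = -(-2 + 9)/(2*9) = -7/(2*9) = -1*7/18 = -7/18 ≈ -0.38889)
(10*H)*B(-4 - 4, 1) = (10*(-7/18))*(-9) = -35/9*(-9) = 35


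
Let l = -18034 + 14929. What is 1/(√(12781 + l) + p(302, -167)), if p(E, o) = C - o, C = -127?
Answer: -10/2019 + √2419/4038 ≈ 0.0072272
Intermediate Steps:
l = -3105
p(E, o) = -127 - o
1/(√(12781 + l) + p(302, -167)) = 1/(√(12781 - 3105) + (-127 - 1*(-167))) = 1/(√9676 + (-127 + 167)) = 1/(2*√2419 + 40) = 1/(40 + 2*√2419)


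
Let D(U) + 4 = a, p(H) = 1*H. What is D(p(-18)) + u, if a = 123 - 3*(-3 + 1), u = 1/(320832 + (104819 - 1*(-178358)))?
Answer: 75501126/604009 ≈ 125.00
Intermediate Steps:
p(H) = H
u = 1/604009 (u = 1/(320832 + (104819 + 178358)) = 1/(320832 + 283177) = 1/604009 ≈ 1.6556e-6)
a = 129 (a = 123 - 3*(-2) = 123 - 1*(-6) = 123 + 6 = 129)
D(U) = 125 (D(U) = -4 + 129 = 125)
D(p(-18)) + u = 125 + 1/604009 = 75501126/604009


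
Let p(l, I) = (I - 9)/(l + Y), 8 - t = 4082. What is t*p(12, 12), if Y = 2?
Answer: -873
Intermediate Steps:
t = -4074 (t = 8 - 1*4082 = 8 - 4082 = -4074)
p(l, I) = (-9 + I)/(2 + l) (p(l, I) = (I - 9)/(l + 2) = (-9 + I)/(2 + l))
t*p(12, 12) = -4074*(-9 + 12)/(2 + 12) = -4074*3/14 = -873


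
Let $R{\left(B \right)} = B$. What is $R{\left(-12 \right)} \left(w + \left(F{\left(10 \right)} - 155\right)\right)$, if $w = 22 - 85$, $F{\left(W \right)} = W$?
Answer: $2496$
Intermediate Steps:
$w = -63$ ($w = 22 - 85 = -63$)
$R{\left(-12 \right)} \left(w + \left(F{\left(10 \right)} - 155\right)\right) = - 12 \left(-63 + \left(10 - 155\right)\right) = - 12 \left(-63 - 145\right) = \left(-12\right) \left(-208\right) = 2496$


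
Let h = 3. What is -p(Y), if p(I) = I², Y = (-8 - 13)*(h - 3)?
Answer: 0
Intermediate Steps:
Y = 0 (Y = (-8 - 13)*(3 - 3) = -21*0 = 0)
-p(Y) = -1*0² = -1*0 = 0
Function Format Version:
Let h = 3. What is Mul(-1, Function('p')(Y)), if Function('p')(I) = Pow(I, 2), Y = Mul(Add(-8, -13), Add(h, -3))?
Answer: 0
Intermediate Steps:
Y = 0 (Y = Mul(Add(-8, -13), Add(3, -3)) = Mul(-21, 0) = 0)
Mul(-1, Function('p')(Y)) = Mul(-1, Pow(0, 2)) = Mul(-1, 0) = 0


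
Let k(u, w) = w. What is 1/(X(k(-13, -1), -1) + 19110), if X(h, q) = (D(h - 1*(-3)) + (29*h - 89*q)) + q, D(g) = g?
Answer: 1/19171 ≈ 5.2162e-5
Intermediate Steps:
X(h, q) = 3 - 88*q + 30*h (X(h, q) = ((h - 1*(-3)) + (29*h - 89*q)) + q = ((h + 3) + (-89*q + 29*h)) + q = ((3 + h) + (-89*q + 29*h)) + q = (3 - 89*q + 30*h) + q = 3 - 88*q + 30*h)
1/(X(k(-13, -1), -1) + 19110) = 1/((3 - 88*(-1) + 30*(-1)) + 19110) = 1/((3 + 88 - 30) + 19110) = 1/(61 + 19110) = 1/19171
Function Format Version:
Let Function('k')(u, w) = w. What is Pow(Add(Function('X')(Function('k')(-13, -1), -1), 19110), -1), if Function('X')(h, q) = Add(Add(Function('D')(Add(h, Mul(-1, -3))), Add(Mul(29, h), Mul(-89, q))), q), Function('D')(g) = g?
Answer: Rational(1, 19171) ≈ 5.2162e-5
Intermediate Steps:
Function('X')(h, q) = Add(3, Mul(-88, q), Mul(30, h)) (Function('X')(h, q) = Add(Add(Add(h, Mul(-1, -3)), Add(Mul(29, h), Mul(-89, q))), q) = Add(Add(Add(h, 3), Add(Mul(-89, q), Mul(29, h))), q) = Add(Add(Add(3, h), Add(Mul(-89, q), Mul(29, h))), q) = Add(Add(3, Mul(-89, q), Mul(30, h)), q) = Add(3, Mul(-88, q), Mul(30, h)))
Pow(Add(Function('X')(Function('k')(-13, -1), -1), 19110), -1) = Pow(Add(Add(3, Mul(-88, -1), Mul(30, -1)), 19110), -1) = Pow(Add(Add(3, 88, -30), 19110), -1) = Pow(Add(61, 19110), -1) = Pow(19171, -1) = Rational(1, 19171)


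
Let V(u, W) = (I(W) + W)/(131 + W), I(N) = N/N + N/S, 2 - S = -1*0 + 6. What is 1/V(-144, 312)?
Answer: 443/235 ≈ 1.8851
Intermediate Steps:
S = -4 (S = 2 - (-1*0 + 6) = 2 - (0 + 6) = 2 - 1*6 = 2 - 6 = -4)
I(N) = 1 - N/4 (I(N) = N/N + N/(-4) = 1 + N*(-¼) = 1 - N/4)
V(u, W) = (1 + 3*W/4)/(131 + W) (V(u, W) = ((1 - W/4) + W)/(131 + W) = (1 + 3*W/4)/(131 + W))
1/V(-144, 312) = 1/((4 + 3*312)/(4*(131 + 312))) = 1/((¼)*(4 + 936)/443) = 1/((¼)*(1/443)*940) = 1/(235/443) = 443/235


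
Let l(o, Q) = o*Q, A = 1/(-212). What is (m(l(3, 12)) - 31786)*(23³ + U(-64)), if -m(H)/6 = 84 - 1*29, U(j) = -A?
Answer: -20710042745/53 ≈ -3.9076e+8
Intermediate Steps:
A = -1/212 ≈ -0.0047170
U(j) = 1/212 (U(j) = -1*(-1/212) = 1/212)
l(o, Q) = Q*o
m(H) = -330 (m(H) = -6*(84 - 1*29) = -6*(84 - 29) = -6*55 = -330)
(m(l(3, 12)) - 31786)*(23³ + U(-64)) = (-330 - 31786)*(23³ + 1/212) = -32116*(12167 + 1/212) = -32116*2579405/212 = -20710042745/53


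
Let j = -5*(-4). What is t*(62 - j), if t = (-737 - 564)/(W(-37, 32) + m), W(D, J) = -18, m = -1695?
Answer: 18214/571 ≈ 31.898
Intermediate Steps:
t = 1301/1713 (t = (-737 - 564)/(-18 - 1695) = -1301/(-1713) = -1301*(-1/1713) = 1301/1713 ≈ 0.75949)
j = 20
t*(62 - j) = 1301*(62 - 1*20)/1713 = 1301*(62 - 20)/1713 = (1301/1713)*42 = 18214/571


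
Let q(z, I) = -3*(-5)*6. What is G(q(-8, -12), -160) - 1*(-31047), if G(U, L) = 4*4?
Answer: 31063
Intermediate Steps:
q(z, I) = 90 (q(z, I) = 15*6 = 90)
G(U, L) = 16
G(q(-8, -12), -160) - 1*(-31047) = 16 - 1*(-31047) = 16 + 31047 = 31063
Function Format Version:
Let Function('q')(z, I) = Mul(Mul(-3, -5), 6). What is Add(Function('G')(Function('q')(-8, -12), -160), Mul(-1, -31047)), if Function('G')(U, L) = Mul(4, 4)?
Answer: 31063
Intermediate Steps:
Function('q')(z, I) = 90 (Function('q')(z, I) = Mul(15, 6) = 90)
Function('G')(U, L) = 16
Add(Function('G')(Function('q')(-8, -12), -160), Mul(-1, -31047)) = Add(16, Mul(-1, -31047)) = Add(16, 31047) = 31063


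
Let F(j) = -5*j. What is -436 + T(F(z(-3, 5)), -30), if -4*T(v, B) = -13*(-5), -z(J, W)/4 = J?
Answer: -1809/4 ≈ -452.25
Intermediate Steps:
z(J, W) = -4*J
T(v, B) = -65/4 (T(v, B) = -(-13)*(-5)/4 = -¼*65 = -65/4)
-436 + T(F(z(-3, 5)), -30) = -436 - 65/4 = -1809/4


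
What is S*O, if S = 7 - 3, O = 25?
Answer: 100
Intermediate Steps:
S = 4
S*O = 4*25 = 100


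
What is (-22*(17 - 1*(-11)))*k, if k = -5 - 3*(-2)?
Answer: -616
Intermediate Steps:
k = 1 (k = -5 + 6 = 1)
(-22*(17 - 1*(-11)))*k = -22*(17 - 1*(-11))*1 = -22*(17 + 11)*1 = -22*28*1 = -616*1 = -616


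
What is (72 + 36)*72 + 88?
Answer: 7864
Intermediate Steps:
(72 + 36)*72 + 88 = 108*72 + 88 = 7776 + 88 = 7864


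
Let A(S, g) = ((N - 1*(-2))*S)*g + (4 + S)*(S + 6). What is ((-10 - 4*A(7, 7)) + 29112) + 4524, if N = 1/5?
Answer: 163114/5 ≈ 32623.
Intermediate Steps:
N = 1/5 (N = 1*(1/5) = 1/5 ≈ 0.20000)
A(S, g) = (4 + S)*(6 + S) + 11*S*g/5 (A(S, g) = ((1/5 - 1*(-2))*S)*g + (4 + S)*(S + 6) = ((1/5 + 2)*S)*g + (4 + S)*(6 + S) = (11*S/5)*g + (4 + S)*(6 + S) = 11*S*g/5 + (4 + S)*(6 + S) = (4 + S)*(6 + S) + 11*S*g/5)
((-10 - 4*A(7, 7)) + 29112) + 4524 = ((-10 - 4*(24 + 7**2 + 10*7 + (11/5)*7*7)) + 29112) + 4524 = ((-10 - 4*(24 + 49 + 70 + 539/5)) + 29112) + 4524 = ((-10 - 4*1254/5) + 29112) + 4524 = ((-10 - 5016/5) + 29112) + 4524 = (-5066/5 + 29112) + 4524 = 140494/5 + 4524 = 163114/5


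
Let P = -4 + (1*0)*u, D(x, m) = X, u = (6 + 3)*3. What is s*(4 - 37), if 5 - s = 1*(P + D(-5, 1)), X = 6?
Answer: -99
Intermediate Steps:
u = 27 (u = 9*3 = 27)
D(x, m) = 6
P = -4 (P = -4 + (1*0)*27 = -4 + 0*27 = -4 + 0 = -4)
s = 3 (s = 5 - (-4 + 6) = 5 - 2 = 3)
s*(4 - 37) = 3*(4 - 37) = 3*(-33) = -99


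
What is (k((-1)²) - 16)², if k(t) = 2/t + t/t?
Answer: 169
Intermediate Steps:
k(t) = 1 + 2/t (k(t) = 2/t + 1 = 1 + 2/t)
(k((-1)²) - 16)² = ((2 + (-1)²)/((-1)²) - 16)² = ((2 + 1)/1 - 16)² = (1*3 - 16)² = (3 - 16)² = (-13)² = 169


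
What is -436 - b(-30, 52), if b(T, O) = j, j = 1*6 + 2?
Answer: -444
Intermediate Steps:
j = 8 (j = 6 + 2 = 8)
b(T, O) = 8
-436 - b(-30, 52) = -436 - 1*8 = -436 - 8 = -444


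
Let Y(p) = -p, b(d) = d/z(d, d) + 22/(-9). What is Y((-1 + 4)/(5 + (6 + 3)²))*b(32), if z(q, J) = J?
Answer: 13/258 ≈ 0.050388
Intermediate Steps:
b(d) = -13/9 (b(d) = d/d + 22/(-9) = 1 + 22*(-⅑) = 1 - 22/9 = -13/9)
Y((-1 + 4)/(5 + (6 + 3)²))*b(32) = -(-1 + 4)/(5 + (6 + 3)²)*(-13/9) = -3/(5 + 9²)*(-13/9) = -3/(5 + 81)*(-13/9) = -3/86*(-13/9) = 13/258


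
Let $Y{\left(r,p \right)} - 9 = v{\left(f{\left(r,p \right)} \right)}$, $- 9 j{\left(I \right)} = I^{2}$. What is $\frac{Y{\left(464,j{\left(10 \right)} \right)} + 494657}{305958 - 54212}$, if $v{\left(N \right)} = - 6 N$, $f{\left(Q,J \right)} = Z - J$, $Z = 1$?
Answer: $\frac{741890}{377619} \approx 1.9647$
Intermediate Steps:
$f{\left(Q,J \right)} = 1 - J$
$j{\left(I \right)} = - \frac{I^{2}}{9}$
$Y{\left(r,p \right)} = 3 + 6 p$ ($Y{\left(r,p \right)} = 9 - 6 \left(1 - p\right) = 9 + \left(-6 + 6 p\right) = 3 + 6 p$)
$\frac{Y{\left(464,j{\left(10 \right)} \right)} + 494657}{305958 - 54212} = \frac{\left(3 + 6 \left(- \frac{10^{2}}{9}\right)\right) + 494657}{305958 - 54212} = \frac{\left(3 + 6 \left(\left(- \frac{1}{9}\right) 100\right)\right) + 494657}{251746} = \left(\left(3 + 6 \left(- \frac{100}{9}\right)\right) + 494657\right) \frac{1}{251746} = \left(\left(3 - \frac{200}{3}\right) + 494657\right) \frac{1}{251746} = \left(- \frac{191}{3} + 494657\right) \frac{1}{251746} = \frac{1483780}{3} \cdot \frac{1}{251746} = \frac{741890}{377619}$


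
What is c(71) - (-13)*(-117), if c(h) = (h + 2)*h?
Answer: 3662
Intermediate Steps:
c(h) = h*(2 + h) (c(h) = (2 + h)*h = h*(2 + h))
c(71) - (-13)*(-117) = 71*(2 + 71) - (-13)*(-117) = 71*73 - 1*1521 = 5183 - 1521 = 3662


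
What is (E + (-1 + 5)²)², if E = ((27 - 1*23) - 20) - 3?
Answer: 9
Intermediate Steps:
E = -19 (E = ((27 - 23) - 20) - 3 = (4 - 20) - 3 = -16 - 3 = -19)
(E + (-1 + 5)²)² = (-19 + (-1 + 5)²)² = (-19 + 4²)² = (-19 + 16)² = (-3)² = 9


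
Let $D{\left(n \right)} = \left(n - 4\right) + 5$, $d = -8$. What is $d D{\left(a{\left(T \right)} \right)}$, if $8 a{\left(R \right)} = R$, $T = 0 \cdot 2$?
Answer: $-8$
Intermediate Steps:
$T = 0$
$a{\left(R \right)} = \frac{R}{8}$
$D{\left(n \right)} = 1 + n$ ($D{\left(n \right)} = \left(-4 + n\right) + 5 = 1 + n$)
$d D{\left(a{\left(T \right)} \right)} = - 8 \left(1 + \frac{1}{8} \cdot 0\right) = - 8 \left(1 + 0\right) = \left(-8\right) 1 = -8$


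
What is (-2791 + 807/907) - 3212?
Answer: -5443914/907 ≈ -6002.1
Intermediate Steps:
(-2791 + 807/907) - 3212 = -2530630/907 - 3212 = -5443914/907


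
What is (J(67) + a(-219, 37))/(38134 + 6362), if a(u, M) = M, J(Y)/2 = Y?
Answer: 19/4944 ≈ 0.0038430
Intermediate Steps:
J(Y) = 2*Y
(J(67) + a(-219, 37))/(38134 + 6362) = (2*67 + 37)/(38134 + 6362) = (134 + 37)/44496 = 171*(1/44496) = 19/4944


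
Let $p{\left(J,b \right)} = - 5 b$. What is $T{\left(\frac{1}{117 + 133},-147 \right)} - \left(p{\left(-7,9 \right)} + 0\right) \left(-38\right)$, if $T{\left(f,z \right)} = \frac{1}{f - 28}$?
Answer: $- \frac{11968540}{6999} \approx -1710.0$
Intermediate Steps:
$T{\left(f,z \right)} = \frac{1}{-28 + f}$
$T{\left(\frac{1}{117 + 133},-147 \right)} - \left(p{\left(-7,9 \right)} + 0\right) \left(-38\right) = \frac{1}{-28 + \frac{1}{117 + 133}} - \left(\left(-5\right) 9 + 0\right) \left(-38\right) = \frac{1}{-28 + \frac{1}{250}} - \left(-45 + 0\right) \left(-38\right) = \frac{1}{-28 + \frac{1}{250}} - \left(-45\right) \left(-38\right) = \frac{1}{- \frac{6999}{250}} - 1710 = - \frac{250}{6999} - 1710 = - \frac{11968540}{6999}$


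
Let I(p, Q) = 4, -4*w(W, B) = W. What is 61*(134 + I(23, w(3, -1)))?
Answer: 8418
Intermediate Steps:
w(W, B) = -W/4
61*(134 + I(23, w(3, -1))) = 61*(134 + 4) = 61*138 = 8418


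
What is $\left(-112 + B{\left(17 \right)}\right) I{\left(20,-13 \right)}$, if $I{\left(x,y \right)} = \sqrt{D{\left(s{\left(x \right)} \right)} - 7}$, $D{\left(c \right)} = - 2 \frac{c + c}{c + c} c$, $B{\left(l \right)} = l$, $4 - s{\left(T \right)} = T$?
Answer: $-475$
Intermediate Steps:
$s{\left(T \right)} = 4 - T$
$D{\left(c \right)} = - 2 c$ ($D{\left(c \right)} = - 2 \frac{2 c}{2 c} c = - 2 \cdot 2 c \frac{1}{2 c} c = \left(-2\right) 1 c = - 2 c$)
$I{\left(x,y \right)} = \sqrt{-15 + 2 x}$ ($I{\left(x,y \right)} = \sqrt{- 2 \left(4 - x\right) - 7} = \sqrt{\left(-8 + 2 x\right) - 7} = \sqrt{-15 + 2 x}$)
$\left(-112 + B{\left(17 \right)}\right) I{\left(20,-13 \right)} = \left(-112 + 17\right) \sqrt{-15 + 2 \cdot 20} = - 95 \sqrt{-15 + 40} = - 95 \sqrt{25} = \left(-95\right) 5 = -475$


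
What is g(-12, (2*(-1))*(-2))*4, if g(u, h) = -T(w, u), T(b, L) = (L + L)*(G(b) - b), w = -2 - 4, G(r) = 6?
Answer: 1152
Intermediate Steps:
w = -6
T(b, L) = 2*L*(6 - b) (T(b, L) = (L + L)*(6 - b) = (2*L)*(6 - b) = 2*L*(6 - b))
g(u, h) = -24*u (g(u, h) = -2*u*(6 - 1*(-6)) = -2*u*(6 + 6) = -2*u*12 = -24*u)
g(-12, (2*(-1))*(-2))*4 = -24*(-12)*4 = 288*4 = 1152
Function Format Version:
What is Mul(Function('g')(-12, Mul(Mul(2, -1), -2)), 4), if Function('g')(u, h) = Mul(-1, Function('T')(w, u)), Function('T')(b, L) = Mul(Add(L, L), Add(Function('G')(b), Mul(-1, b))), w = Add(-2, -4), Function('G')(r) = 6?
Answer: 1152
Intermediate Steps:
w = -6
Function('T')(b, L) = Mul(2, L, Add(6, Mul(-1, b))) (Function('T')(b, L) = Mul(Add(L, L), Add(6, Mul(-1, b))) = Mul(Mul(2, L), Add(6, Mul(-1, b))) = Mul(2, L, Add(6, Mul(-1, b))))
Function('g')(u, h) = Mul(-24, u) (Function('g')(u, h) = Mul(-1, Mul(2, u, Add(6, Mul(-1, -6)))) = Mul(-1, Mul(2, u, Add(6, 6))) = Mul(-1, Mul(2, u, 12)) = Mul(-1, Mul(24, u)) = Mul(-24, u))
Mul(Function('g')(-12, Mul(Mul(2, -1), -2)), 4) = Mul(Mul(-24, -12), 4) = Mul(288, 4) = 1152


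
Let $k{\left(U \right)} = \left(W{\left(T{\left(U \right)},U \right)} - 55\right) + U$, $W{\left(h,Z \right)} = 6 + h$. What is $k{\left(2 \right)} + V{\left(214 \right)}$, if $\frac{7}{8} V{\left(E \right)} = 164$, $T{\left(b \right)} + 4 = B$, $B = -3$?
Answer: $\frac{934}{7} \approx 133.43$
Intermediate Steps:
$T{\left(b \right)} = -7$ ($T{\left(b \right)} = -4 - 3 = -7$)
$V{\left(E \right)} = \frac{1312}{7}$ ($V{\left(E \right)} = \frac{8}{7} \cdot 164 = \frac{1312}{7}$)
$k{\left(U \right)} = -56 + U$ ($k{\left(U \right)} = \left(\left(6 - 7\right) - 55\right) + U = \left(-1 - 55\right) + U = -56 + U$)
$k{\left(2 \right)} + V{\left(214 \right)} = \left(-56 + 2\right) + \frac{1312}{7} = -54 + \frac{1312}{7} = \frac{934}{7}$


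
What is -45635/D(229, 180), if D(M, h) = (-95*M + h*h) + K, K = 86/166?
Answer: -3787705/883578 ≈ -4.2868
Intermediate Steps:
K = 43/83 (K = 86*(1/166) = 43/83 ≈ 0.51807)
D(M, h) = 43/83 + h**2 - 95*M (D(M, h) = (-95*M + h*h) + 43/83 = (-95*M + h**2) + 43/83 = (h**2 - 95*M) + 43/83 = 43/83 + h**2 - 95*M)
-45635/D(229, 180) = -45635/(43/83 + 180**2 - 95*229) = -45635/(43/83 + 32400 - 21755) = -45635/883578/83 = -45635*83/883578 = -3787705/883578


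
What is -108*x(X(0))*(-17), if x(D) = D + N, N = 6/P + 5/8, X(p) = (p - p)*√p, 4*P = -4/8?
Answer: -173961/2 ≈ -86981.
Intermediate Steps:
P = -⅛ (P = (-4/8)/4 = (-4*⅛)/4 = (¼)*(-½) = -⅛ ≈ -0.12500)
X(p) = 0 (X(p) = 0*√p = 0)
N = -379/8 (N = 6/(-⅛) + 5/8 = 6*(-8) + 5*(⅛) = -48 + 5/8 = -379/8 ≈ -47.375)
x(D) = -379/8 + D (x(D) = D - 379/8 = -379/8 + D)
-108*x(X(0))*(-17) = -108*(-379/8 + 0)*(-17) = -108*(-379/8)*(-17) = (10233/2)*(-17) = -173961/2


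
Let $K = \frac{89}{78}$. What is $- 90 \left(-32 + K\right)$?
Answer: $\frac{36105}{13} \approx 2777.3$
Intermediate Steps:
$K = \frac{89}{78}$ ($K = 89 \cdot \frac{1}{78} = \frac{89}{78} \approx 1.141$)
$- 90 \left(-32 + K\right) = - 90 \left(-32 + \frac{89}{78}\right) = \left(-90\right) \left(- \frac{2407}{78}\right) = \frac{36105}{13}$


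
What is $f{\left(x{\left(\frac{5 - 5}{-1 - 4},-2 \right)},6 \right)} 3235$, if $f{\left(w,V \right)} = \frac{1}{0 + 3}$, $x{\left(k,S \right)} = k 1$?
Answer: $\frac{3235}{3} \approx 1078.3$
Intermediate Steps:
$x{\left(k,S \right)} = k$
$f{\left(w,V \right)} = \frac{1}{3}$
$f{\left(x{\left(\frac{5 - 5}{-1 - 4},-2 \right)},6 \right)} 3235 = \frac{1}{3} \cdot 3235 = \frac{3235}{3}$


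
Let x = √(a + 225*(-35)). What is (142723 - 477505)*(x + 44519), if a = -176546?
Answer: -14904159858 - 334782*I*√184421 ≈ -1.4904e+10 - 1.4377e+8*I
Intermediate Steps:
x = I*√184421 (x = √(-176546 + 225*(-35)) = √(-176546 - 7875) = √(-184421) = I*√184421 ≈ 429.44*I)
(142723 - 477505)*(x + 44519) = (142723 - 477505)*(I*√184421 + 44519) = -334782*(44519 + I*√184421) = -14904159858 - 334782*I*√184421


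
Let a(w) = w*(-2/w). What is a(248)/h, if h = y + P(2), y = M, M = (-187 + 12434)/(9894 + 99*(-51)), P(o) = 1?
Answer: -4845/8546 ≈ -0.56693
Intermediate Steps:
M = 12247/4845 (M = 12247/(9894 - 5049) = 12247/4845 ≈ 2.5278)
y = 12247/4845 ≈ 2.5278
a(w) = -2
h = 17092/4845 (h = 12247/4845 + 1 = 17092/4845 ≈ 3.5278)
a(248)/h = -2/17092/4845 = -2*4845/17092 = -4845/8546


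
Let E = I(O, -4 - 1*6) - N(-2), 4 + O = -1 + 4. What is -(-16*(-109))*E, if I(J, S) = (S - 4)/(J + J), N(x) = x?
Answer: -15696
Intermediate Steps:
O = -1 (O = -4 + (-1 + 4) = -4 + 3 = -1)
I(J, S) = (-4 + S)/(2*J) (I(J, S) = (-4 + S)/((2*J)) = (-4 + S)*(1/(2*J)) = (-4 + S)/(2*J))
E = 9 (E = (1/2)*(-4 + (-4 - 1*6))/(-1) - 1*(-2) = (1/2)*(-1)*(-4 + (-4 - 6)) + 2 = (1/2)*(-1)*(-4 - 10) + 2 = (1/2)*(-1)*(-14) + 2 = 7 + 2 = 9)
-(-16*(-109))*E = -(-16*(-109))*9 = -1744*9 = -1*15696 = -15696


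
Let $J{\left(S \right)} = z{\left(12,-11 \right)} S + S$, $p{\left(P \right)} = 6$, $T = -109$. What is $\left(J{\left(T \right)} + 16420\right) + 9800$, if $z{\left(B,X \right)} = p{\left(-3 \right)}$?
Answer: $25457$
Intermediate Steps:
$z{\left(B,X \right)} = 6$
$J{\left(S \right)} = 7 S$ ($J{\left(S \right)} = 6 S + S = 7 S$)
$\left(J{\left(T \right)} + 16420\right) + 9800 = \left(7 \left(-109\right) + 16420\right) + 9800 = \left(-763 + 16420\right) + 9800 = 15657 + 9800 = 25457$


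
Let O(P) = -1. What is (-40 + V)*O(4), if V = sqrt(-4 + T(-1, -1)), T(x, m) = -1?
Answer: 40 - I*sqrt(5) ≈ 40.0 - 2.2361*I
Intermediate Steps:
V = I*sqrt(5) (V = sqrt(-4 - 1) = sqrt(-5) = I*sqrt(5) ≈ 2.2361*I)
(-40 + V)*O(4) = (-40 + I*sqrt(5))*(-1) = 40 - I*sqrt(5)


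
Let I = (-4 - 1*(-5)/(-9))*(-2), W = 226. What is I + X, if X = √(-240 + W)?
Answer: 82/9 + I*√14 ≈ 9.1111 + 3.7417*I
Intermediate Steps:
I = 82/9 (I = (-4 + 5*(-⅑))*(-2) = (-4 - 5/9)*(-2) = -41/9*(-2) = 82/9 ≈ 9.1111)
X = I*√14 (X = √(-240 + 226) = √(-14) = I*√14 ≈ 3.7417*I)
I + X = 82/9 + I*√14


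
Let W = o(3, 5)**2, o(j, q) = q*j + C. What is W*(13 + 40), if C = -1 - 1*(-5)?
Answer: 19133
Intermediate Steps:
C = 4 (C = -1 + 5 = 4)
o(j, q) = 4 + j*q (o(j, q) = q*j + 4 = j*q + 4 = 4 + j*q)
W = 361 (W = (4 + 3*5)**2 = (4 + 15)**2 = 19**2 = 361)
W*(13 + 40) = 361*(13 + 40) = 361*53 = 19133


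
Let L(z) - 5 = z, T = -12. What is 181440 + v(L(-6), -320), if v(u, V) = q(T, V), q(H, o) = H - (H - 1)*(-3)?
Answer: 181389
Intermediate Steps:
q(H, o) = -3 + 4*H (q(H, o) = H - (-1 + H)*(-3) = H - (3 - 3*H) = H + (-3 + 3*H) = -3 + 4*H)
L(z) = 5 + z
v(u, V) = -51 (v(u, V) = -3 + 4*(-12) = -3 - 48 = -51)
181440 + v(L(-6), -320) = 181440 - 51 = 181389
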